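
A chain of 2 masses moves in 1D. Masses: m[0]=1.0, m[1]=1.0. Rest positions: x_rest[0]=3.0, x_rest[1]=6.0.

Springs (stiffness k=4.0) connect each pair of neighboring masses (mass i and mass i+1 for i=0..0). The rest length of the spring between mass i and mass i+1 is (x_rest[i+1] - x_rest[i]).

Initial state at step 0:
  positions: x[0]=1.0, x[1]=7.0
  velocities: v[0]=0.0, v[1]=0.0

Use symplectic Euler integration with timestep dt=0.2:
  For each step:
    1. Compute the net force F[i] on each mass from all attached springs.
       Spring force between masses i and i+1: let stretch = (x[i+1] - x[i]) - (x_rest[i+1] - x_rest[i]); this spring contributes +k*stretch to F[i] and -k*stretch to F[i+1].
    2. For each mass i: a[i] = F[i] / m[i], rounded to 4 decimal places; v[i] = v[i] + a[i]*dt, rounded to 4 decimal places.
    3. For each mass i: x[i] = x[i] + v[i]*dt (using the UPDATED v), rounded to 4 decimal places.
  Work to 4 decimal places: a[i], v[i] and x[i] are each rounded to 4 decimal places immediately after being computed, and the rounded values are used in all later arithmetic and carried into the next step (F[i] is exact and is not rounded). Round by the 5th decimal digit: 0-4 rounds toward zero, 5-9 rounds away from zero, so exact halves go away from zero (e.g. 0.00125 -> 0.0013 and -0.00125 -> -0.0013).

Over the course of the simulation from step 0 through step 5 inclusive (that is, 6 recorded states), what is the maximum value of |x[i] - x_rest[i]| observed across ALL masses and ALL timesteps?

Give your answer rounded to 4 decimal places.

Step 0: x=[1.0000 7.0000] v=[0.0000 0.0000]
Step 1: x=[1.4800 6.5200] v=[2.4000 -2.4000]
Step 2: x=[2.2864 5.7136] v=[4.0320 -4.0320]
Step 3: x=[3.1612 4.8388] v=[4.3738 -4.3738]
Step 4: x=[3.8244 4.1756] v=[3.3159 -3.3159]
Step 5: x=[4.0638 3.9362] v=[1.1969 -1.1969]
Max displacement = 2.0638

Answer: 2.0638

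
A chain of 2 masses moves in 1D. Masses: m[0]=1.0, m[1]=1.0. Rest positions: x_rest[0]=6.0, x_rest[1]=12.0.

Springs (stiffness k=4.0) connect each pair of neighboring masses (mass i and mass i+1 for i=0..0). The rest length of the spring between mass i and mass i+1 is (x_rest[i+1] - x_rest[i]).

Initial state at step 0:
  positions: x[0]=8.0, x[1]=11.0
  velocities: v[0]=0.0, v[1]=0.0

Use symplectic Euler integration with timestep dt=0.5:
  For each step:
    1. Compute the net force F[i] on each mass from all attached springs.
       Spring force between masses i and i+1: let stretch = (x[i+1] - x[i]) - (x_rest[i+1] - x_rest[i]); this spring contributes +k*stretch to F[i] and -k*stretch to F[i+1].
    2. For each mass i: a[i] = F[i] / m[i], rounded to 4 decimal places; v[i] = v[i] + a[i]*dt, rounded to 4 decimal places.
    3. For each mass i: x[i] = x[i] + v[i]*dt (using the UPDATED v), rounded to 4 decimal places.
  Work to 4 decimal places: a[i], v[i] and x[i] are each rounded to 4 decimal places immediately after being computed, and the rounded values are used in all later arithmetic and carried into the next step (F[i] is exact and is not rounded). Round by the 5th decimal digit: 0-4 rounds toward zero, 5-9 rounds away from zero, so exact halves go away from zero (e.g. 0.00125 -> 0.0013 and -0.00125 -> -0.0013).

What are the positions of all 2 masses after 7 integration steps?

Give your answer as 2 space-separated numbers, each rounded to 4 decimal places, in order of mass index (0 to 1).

Step 0: x=[8.0000 11.0000] v=[0.0000 0.0000]
Step 1: x=[5.0000 14.0000] v=[-6.0000 6.0000]
Step 2: x=[5.0000 14.0000] v=[0.0000 0.0000]
Step 3: x=[8.0000 11.0000] v=[6.0000 -6.0000]
Step 4: x=[8.0000 11.0000] v=[0.0000 0.0000]
Step 5: x=[5.0000 14.0000] v=[-6.0000 6.0000]
Step 6: x=[5.0000 14.0000] v=[0.0000 0.0000]
Step 7: x=[8.0000 11.0000] v=[6.0000 -6.0000]

Answer: 8.0000 11.0000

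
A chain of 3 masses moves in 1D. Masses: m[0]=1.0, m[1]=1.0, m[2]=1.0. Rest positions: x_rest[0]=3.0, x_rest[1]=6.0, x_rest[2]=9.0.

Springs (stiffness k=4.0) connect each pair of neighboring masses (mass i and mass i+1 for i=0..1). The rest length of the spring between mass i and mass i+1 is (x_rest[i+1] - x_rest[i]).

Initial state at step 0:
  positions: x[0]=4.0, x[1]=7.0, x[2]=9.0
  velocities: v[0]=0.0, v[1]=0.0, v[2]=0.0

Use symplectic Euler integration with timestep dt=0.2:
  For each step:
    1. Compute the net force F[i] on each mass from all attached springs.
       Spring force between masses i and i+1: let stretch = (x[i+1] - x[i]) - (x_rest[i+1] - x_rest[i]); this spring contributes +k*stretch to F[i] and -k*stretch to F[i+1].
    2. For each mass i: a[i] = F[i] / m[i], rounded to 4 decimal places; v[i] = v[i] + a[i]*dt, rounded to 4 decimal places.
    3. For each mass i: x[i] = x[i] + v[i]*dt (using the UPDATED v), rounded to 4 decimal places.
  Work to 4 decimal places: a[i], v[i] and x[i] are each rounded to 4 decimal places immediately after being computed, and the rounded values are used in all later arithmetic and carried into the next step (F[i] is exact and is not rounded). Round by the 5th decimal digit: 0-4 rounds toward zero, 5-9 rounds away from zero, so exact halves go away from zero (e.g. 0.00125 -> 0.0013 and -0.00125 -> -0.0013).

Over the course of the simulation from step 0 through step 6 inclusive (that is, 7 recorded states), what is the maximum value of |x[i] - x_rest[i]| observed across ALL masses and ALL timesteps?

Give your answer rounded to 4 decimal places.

Answer: 1.1287

Derivation:
Step 0: x=[4.0000 7.0000 9.0000] v=[0.0000 0.0000 0.0000]
Step 1: x=[4.0000 6.8400 9.1600] v=[0.0000 -0.8000 0.8000]
Step 2: x=[3.9744 6.5968 9.4288] v=[-0.1280 -1.2160 1.3440]
Step 3: x=[3.8884 6.3871 9.7245] v=[-0.4301 -1.0483 1.4784]
Step 4: x=[3.7222 6.3116 9.9662] v=[-0.8311 -0.3773 1.2085]
Step 5: x=[3.4903 6.4066 10.1032] v=[-1.1596 0.4749 0.6848]
Step 6: x=[3.2450 6.6264 10.1287] v=[-1.2266 1.0991 0.1275]
Max displacement = 1.1287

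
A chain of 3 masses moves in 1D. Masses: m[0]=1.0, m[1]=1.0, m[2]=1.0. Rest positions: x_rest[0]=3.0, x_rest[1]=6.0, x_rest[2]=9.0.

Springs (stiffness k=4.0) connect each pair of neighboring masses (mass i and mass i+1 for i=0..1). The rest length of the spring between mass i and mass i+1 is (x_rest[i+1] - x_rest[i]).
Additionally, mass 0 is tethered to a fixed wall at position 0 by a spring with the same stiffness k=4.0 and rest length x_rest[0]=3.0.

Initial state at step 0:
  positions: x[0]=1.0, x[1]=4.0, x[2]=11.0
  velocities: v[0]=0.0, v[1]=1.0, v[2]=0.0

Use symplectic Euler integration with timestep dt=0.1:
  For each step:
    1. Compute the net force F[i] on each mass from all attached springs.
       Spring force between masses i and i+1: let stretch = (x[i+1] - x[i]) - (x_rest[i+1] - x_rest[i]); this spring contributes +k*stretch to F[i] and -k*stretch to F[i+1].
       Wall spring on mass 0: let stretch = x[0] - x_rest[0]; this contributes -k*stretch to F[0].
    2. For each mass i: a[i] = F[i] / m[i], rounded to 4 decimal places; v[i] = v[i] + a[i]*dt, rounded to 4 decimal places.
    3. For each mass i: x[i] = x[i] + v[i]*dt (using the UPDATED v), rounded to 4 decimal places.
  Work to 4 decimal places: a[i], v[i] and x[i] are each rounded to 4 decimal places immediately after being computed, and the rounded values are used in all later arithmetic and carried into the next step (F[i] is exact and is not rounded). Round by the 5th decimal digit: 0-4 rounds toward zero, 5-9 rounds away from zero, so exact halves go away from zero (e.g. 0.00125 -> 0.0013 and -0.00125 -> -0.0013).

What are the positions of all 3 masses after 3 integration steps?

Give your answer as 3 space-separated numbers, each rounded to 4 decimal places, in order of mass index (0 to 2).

Step 0: x=[1.0000 4.0000 11.0000] v=[0.0000 1.0000 0.0000]
Step 1: x=[1.0800 4.2600 10.8400] v=[0.8000 2.6000 -1.6000]
Step 2: x=[1.2440 4.6560 10.5368] v=[1.6400 3.9600 -3.0320]
Step 3: x=[1.4947 5.1508 10.1184] v=[2.5072 4.9475 -4.1843]

Answer: 1.4947 5.1508 10.1184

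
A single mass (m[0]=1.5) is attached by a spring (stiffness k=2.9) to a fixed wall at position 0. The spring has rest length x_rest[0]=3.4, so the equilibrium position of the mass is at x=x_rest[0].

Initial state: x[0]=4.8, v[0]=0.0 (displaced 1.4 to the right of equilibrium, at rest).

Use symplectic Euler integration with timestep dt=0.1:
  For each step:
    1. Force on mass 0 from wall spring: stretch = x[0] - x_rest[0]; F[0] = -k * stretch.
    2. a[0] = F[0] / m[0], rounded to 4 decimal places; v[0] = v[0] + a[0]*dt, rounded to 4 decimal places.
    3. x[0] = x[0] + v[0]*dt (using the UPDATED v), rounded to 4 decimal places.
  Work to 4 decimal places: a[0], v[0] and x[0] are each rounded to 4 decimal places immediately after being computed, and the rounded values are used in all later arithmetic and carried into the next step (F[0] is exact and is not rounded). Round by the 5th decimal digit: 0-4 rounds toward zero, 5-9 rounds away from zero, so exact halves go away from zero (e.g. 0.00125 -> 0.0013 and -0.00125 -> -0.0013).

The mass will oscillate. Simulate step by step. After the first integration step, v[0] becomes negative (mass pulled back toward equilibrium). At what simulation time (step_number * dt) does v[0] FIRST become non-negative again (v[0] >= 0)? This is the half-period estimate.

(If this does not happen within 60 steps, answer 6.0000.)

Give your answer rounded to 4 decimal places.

Step 0: x=[4.8000] v=[0.0000]
Step 1: x=[4.7729] v=[-0.2707]
Step 2: x=[4.7193] v=[-0.5361]
Step 3: x=[4.6402] v=[-0.7912]
Step 4: x=[4.5371] v=[-1.0310]
Step 5: x=[4.4120] v=[-1.2508]
Step 6: x=[4.2674] v=[-1.4465]
Step 7: x=[4.1060] v=[-1.6142]
Step 8: x=[3.9309] v=[-1.7507]
Step 9: x=[3.7456] v=[-1.8533]
Step 10: x=[3.5536] v=[-1.9201]
Step 11: x=[3.3586] v=[-1.9498]
Step 12: x=[3.1644] v=[-1.9418]
Step 13: x=[2.9748] v=[-1.8963]
Step 14: x=[2.7934] v=[-1.8141]
Step 15: x=[2.6237] v=[-1.6968]
Step 16: x=[2.4690] v=[-1.5467]
Step 17: x=[2.3323] v=[-1.3667]
Step 18: x=[2.2163] v=[-1.1603]
Step 19: x=[2.1232] v=[-0.9315]
Step 20: x=[2.0547] v=[-0.6847]
Step 21: x=[2.0122] v=[-0.4246]
Step 22: x=[1.9966] v=[-0.1563]
Step 23: x=[2.0081] v=[0.1150]
First v>=0 after going negative at step 23, time=2.3000

Answer: 2.3000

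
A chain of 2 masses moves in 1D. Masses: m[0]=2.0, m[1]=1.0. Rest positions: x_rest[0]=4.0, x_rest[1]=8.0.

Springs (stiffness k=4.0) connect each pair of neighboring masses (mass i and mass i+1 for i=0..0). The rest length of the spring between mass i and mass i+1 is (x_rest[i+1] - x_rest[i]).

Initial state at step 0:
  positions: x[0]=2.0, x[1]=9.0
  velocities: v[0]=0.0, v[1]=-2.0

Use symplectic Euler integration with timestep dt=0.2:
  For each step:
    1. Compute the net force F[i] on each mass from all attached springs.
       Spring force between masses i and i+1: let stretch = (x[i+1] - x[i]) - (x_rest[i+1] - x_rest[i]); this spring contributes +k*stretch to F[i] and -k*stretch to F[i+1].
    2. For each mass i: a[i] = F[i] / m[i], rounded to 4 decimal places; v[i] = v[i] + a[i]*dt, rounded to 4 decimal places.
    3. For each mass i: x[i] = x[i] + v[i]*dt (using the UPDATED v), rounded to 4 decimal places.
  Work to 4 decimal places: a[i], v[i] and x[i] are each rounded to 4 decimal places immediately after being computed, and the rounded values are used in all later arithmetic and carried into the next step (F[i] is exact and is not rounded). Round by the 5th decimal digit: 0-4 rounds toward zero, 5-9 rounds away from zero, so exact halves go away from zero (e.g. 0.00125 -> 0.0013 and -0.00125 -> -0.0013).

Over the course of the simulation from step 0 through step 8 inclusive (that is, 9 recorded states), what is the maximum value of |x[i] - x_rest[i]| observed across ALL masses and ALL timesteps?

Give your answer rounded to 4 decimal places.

Step 0: x=[2.0000 9.0000] v=[0.0000 -2.0000]
Step 1: x=[2.2400 8.1200] v=[1.2000 -4.4000]
Step 2: x=[2.6304 6.9392] v=[1.9520 -5.9040]
Step 3: x=[3.0455 5.7090] v=[2.0755 -6.1510]
Step 4: x=[3.3537 4.6926] v=[1.5409 -5.0818]
Step 5: x=[3.4490 4.1020] v=[0.4765 -2.9529]
Step 6: x=[3.2765 4.0469] v=[-0.8623 -0.2753]
Step 7: x=[2.8457 4.5086] v=[-2.1541 2.3084]
Step 8: x=[2.2279 5.3442] v=[-3.0889 4.1781]
Max displacement = 3.9531

Answer: 3.9531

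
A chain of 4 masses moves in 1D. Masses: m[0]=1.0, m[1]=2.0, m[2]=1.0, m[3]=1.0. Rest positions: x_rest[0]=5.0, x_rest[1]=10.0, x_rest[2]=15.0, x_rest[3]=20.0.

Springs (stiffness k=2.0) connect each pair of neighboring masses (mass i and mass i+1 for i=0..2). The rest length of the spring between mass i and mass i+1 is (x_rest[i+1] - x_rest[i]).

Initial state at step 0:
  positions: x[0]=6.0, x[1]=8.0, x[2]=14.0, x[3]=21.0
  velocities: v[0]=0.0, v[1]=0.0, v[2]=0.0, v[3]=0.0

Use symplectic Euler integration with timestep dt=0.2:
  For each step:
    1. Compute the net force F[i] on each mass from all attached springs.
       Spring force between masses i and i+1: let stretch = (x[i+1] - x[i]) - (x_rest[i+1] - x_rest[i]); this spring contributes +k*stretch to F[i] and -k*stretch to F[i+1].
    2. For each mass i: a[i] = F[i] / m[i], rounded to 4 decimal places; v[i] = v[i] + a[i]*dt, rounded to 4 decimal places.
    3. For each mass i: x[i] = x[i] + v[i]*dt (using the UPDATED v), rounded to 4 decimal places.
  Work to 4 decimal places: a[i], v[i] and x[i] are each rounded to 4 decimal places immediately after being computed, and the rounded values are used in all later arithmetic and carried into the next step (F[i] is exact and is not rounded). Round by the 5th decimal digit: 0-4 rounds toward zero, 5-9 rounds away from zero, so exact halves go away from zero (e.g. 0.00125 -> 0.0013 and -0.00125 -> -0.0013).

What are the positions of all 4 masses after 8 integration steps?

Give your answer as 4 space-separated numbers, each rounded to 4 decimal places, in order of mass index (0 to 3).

Step 0: x=[6.0000 8.0000 14.0000 21.0000] v=[0.0000 0.0000 0.0000 0.0000]
Step 1: x=[5.7600 8.1600 14.0800 20.8400] v=[-1.2000 0.8000 0.4000 -0.8000]
Step 2: x=[5.3120 8.4608 14.2272 20.5392] v=[-2.2400 1.5040 0.7360 -1.5040]
Step 3: x=[4.7159 8.8663 14.4180 20.1334] v=[-2.9805 2.0275 0.9542 -2.0288]
Step 4: x=[4.0518 9.3279 14.6219 19.6704] v=[-3.3203 2.3078 1.0197 -2.3150]
Step 5: x=[3.4098 9.7902 14.8062 19.2035] v=[-3.2099 2.3114 0.9215 -2.3344]
Step 6: x=[2.8783 10.1979 14.9410 18.7848] v=[-2.6577 2.0385 0.6740 -2.0933]
Step 7: x=[2.5323 10.5025 15.0039 18.4586] v=[-1.7299 1.5232 0.3143 -1.6308]
Step 8: x=[2.4239 10.6684 14.9830 18.2561] v=[-0.5418 0.8294 -0.1044 -1.0127]

Answer: 2.4239 10.6684 14.9830 18.2561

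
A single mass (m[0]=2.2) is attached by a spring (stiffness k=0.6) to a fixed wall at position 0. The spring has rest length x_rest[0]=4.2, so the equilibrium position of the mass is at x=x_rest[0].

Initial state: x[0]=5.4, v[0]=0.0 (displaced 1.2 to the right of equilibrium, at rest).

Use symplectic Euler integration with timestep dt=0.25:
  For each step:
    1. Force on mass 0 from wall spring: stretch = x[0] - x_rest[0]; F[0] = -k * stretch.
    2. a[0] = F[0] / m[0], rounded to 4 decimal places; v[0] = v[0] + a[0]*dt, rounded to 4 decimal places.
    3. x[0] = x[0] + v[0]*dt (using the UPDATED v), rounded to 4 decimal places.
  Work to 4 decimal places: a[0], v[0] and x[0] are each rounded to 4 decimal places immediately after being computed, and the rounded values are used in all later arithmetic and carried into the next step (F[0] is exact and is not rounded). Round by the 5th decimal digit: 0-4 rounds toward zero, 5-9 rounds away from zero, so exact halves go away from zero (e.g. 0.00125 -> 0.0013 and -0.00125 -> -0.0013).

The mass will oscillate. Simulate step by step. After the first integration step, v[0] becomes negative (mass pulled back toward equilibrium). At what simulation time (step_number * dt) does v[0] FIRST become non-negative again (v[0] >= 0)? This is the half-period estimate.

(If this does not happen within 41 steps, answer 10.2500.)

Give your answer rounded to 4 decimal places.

Step 0: x=[5.4000] v=[0.0000]
Step 1: x=[5.3796] v=[-0.0818]
Step 2: x=[5.3391] v=[-0.1622]
Step 3: x=[5.2791] v=[-0.2399]
Step 4: x=[5.2007] v=[-0.3135]
Step 5: x=[5.1053] v=[-0.3817]
Step 6: x=[4.9945] v=[-0.4434]
Step 7: x=[4.8701] v=[-0.4976]
Step 8: x=[4.7343] v=[-0.5433]
Step 9: x=[4.5894] v=[-0.5797]
Step 10: x=[4.4378] v=[-0.6063]
Step 11: x=[4.2822] v=[-0.6225]
Step 12: x=[4.1252] v=[-0.6281]
Step 13: x=[3.9695] v=[-0.6230]
Step 14: x=[3.8177] v=[-0.6073]
Step 15: x=[3.6724] v=[-0.5812]
Step 16: x=[3.5361] v=[-0.5452]
Step 17: x=[3.4111] v=[-0.4999]
Step 18: x=[3.2996] v=[-0.4461]
Step 19: x=[3.2034] v=[-0.3847]
Step 20: x=[3.1242] v=[-0.3168]
Step 21: x=[3.0633] v=[-0.2435]
Step 22: x=[3.0218] v=[-0.1660]
Step 23: x=[3.0004] v=[-0.0857]
Step 24: x=[2.9994] v=[-0.0039]
Step 25: x=[3.0189] v=[0.0780]
First v>=0 after going negative at step 25, time=6.2500

Answer: 6.2500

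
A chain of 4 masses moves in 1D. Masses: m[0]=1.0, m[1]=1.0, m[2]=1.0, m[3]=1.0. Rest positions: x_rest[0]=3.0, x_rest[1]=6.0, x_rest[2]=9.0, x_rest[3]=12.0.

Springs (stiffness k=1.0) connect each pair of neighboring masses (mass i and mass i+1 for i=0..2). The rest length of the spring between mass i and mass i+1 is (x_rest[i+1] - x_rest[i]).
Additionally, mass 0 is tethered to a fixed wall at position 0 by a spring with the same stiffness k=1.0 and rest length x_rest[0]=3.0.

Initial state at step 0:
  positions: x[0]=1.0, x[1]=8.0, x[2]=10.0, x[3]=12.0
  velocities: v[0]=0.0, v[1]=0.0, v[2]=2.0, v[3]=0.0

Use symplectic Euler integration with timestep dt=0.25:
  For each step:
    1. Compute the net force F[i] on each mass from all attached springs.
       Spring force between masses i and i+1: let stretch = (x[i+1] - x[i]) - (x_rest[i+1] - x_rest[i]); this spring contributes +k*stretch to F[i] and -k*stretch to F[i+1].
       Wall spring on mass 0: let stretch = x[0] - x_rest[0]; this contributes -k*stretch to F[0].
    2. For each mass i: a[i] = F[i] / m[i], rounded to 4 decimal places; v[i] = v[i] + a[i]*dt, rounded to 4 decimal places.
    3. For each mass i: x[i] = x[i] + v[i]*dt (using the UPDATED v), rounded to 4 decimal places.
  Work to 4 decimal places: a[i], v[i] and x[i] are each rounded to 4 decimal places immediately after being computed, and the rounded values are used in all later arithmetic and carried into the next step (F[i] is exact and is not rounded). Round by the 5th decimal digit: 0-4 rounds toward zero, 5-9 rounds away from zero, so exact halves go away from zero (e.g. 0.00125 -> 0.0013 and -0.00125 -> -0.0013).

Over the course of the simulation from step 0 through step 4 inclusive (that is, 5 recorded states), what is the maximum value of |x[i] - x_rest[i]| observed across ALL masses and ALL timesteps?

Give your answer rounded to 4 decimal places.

Answer: 2.2465

Derivation:
Step 0: x=[1.0000 8.0000 10.0000 12.0000] v=[0.0000 0.0000 2.0000 0.0000]
Step 1: x=[1.3750 7.6875 10.5000 12.0625] v=[1.5000 -1.2500 2.0000 0.2500]
Step 2: x=[2.0586 7.1563 10.9219 12.2149] v=[2.7344 -2.1250 1.6875 0.6094]
Step 3: x=[2.9322 6.5418 11.1893 12.4740] v=[3.4942 -2.4580 1.0694 1.0362]
Step 4: x=[3.8481 5.9922 11.2465 12.8403] v=[3.6636 -2.1985 0.2287 1.4650]
Max displacement = 2.2465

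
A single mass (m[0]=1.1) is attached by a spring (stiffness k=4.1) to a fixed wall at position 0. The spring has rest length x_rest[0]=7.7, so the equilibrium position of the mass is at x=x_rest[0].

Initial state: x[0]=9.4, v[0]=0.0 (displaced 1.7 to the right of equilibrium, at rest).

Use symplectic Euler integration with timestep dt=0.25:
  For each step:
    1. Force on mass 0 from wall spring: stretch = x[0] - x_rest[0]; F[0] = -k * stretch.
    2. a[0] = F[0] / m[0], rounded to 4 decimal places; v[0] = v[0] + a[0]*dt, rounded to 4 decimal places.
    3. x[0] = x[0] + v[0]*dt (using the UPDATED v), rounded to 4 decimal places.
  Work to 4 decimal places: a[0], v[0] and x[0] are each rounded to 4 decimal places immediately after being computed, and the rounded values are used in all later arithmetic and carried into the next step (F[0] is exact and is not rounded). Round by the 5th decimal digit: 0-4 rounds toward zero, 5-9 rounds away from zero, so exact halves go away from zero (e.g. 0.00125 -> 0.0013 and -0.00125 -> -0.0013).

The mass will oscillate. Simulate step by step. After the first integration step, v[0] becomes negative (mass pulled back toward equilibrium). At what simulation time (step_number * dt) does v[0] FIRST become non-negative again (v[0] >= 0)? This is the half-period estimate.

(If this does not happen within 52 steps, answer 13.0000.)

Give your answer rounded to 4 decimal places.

Answer: 1.7500

Derivation:
Step 0: x=[9.4000] v=[0.0000]
Step 1: x=[9.0040] v=[-1.5841]
Step 2: x=[8.3042] v=[-2.7992]
Step 3: x=[7.4637] v=[-3.3622]
Step 4: x=[6.6782] v=[-3.1420]
Step 5: x=[6.1307] v=[-2.1899]
Step 6: x=[5.9488] v=[-0.7276]
Step 7: x=[6.1749] v=[0.9042]
First v>=0 after going negative at step 7, time=1.7500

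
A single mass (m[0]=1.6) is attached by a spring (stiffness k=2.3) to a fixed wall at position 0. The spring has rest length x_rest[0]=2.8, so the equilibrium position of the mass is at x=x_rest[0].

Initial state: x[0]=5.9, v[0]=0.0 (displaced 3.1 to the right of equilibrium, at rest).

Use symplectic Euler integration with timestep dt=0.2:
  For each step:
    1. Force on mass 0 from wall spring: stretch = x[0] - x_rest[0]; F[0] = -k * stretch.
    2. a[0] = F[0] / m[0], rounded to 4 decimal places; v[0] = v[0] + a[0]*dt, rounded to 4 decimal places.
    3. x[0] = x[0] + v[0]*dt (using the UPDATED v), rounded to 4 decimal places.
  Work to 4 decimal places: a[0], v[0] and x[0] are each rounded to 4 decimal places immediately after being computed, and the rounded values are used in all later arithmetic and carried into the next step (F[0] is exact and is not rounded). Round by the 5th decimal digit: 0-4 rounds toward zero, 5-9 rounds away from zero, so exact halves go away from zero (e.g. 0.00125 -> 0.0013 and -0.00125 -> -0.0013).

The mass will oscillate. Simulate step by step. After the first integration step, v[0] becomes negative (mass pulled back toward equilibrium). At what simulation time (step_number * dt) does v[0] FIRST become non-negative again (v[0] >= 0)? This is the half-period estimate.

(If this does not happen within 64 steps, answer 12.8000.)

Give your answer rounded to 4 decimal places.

Step 0: x=[5.9000] v=[0.0000]
Step 1: x=[5.7217] v=[-0.8913]
Step 2: x=[5.3754] v=[-1.7313]
Step 3: x=[4.8811] v=[-2.4717]
Step 4: x=[4.2671] v=[-3.0700]
Step 5: x=[3.5687] v=[-3.4918]
Step 6: x=[2.8261] v=[-3.7128]
Step 7: x=[2.0820] v=[-3.7203]
Step 8: x=[1.3792] v=[-3.5139]
Step 9: x=[0.7581] v=[-3.1054]
Step 10: x=[0.2544] v=[-2.5184]
Step 11: x=[-0.1029] v=[-1.7865]
Step 12: x=[-0.2933] v=[-0.9519]
Step 13: x=[-0.3058] v=[-0.0626]
Step 14: x=[-0.1397] v=[0.8303]
First v>=0 after going negative at step 14, time=2.8000

Answer: 2.8000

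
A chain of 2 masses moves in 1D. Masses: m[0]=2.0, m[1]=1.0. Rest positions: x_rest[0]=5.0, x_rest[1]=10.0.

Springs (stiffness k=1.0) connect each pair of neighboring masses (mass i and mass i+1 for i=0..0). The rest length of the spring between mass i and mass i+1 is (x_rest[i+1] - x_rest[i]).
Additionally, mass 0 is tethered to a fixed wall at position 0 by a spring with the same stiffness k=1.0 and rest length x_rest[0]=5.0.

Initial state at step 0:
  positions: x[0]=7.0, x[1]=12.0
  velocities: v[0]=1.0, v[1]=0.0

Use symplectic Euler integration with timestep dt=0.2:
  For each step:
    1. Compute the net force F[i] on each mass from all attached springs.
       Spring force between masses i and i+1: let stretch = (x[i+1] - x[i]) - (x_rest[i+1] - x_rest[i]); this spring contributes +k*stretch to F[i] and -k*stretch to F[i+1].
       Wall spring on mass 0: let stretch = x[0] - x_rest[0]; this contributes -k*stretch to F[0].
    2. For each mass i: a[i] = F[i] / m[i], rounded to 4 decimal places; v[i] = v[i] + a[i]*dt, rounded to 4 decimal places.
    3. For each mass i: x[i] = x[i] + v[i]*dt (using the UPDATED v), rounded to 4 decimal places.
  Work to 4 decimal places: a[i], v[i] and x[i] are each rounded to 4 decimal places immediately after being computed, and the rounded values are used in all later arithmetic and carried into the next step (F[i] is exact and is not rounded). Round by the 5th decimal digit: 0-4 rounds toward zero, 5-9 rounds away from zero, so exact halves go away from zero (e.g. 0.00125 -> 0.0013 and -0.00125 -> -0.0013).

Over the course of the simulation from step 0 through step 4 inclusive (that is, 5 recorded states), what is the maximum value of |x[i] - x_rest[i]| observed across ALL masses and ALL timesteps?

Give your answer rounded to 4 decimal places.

Answer: 2.3462

Derivation:
Step 0: x=[7.0000 12.0000] v=[1.0000 0.0000]
Step 1: x=[7.1600 12.0000] v=[0.8000 0.0000]
Step 2: x=[7.2736 12.0064] v=[0.5680 0.0320]
Step 3: x=[7.3364 12.0235] v=[0.3139 0.0854]
Step 4: x=[7.3462 12.0531] v=[0.0490 0.1480]
Max displacement = 2.3462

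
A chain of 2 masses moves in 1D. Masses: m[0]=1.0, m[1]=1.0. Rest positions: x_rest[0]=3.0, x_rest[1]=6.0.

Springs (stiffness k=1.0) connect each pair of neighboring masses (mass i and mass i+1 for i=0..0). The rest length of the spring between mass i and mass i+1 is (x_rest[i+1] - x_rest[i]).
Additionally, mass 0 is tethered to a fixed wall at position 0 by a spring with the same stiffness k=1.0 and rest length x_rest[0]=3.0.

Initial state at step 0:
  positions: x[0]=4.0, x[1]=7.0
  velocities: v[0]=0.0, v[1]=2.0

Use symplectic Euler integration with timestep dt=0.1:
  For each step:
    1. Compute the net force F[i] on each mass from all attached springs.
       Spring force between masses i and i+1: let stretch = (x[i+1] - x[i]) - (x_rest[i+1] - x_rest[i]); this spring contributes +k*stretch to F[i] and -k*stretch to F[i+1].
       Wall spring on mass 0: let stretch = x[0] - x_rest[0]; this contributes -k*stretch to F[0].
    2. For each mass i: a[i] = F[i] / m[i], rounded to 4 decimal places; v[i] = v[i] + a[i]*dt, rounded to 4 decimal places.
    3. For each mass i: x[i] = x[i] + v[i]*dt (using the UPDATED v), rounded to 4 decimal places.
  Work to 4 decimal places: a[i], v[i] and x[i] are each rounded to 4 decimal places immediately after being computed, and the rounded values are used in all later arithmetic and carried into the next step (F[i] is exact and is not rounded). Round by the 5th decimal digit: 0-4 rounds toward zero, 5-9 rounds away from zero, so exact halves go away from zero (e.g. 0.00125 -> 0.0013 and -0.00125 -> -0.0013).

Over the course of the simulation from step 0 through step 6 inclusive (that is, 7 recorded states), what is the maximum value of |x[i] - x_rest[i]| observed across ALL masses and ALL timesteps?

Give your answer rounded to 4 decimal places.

Answer: 2.1254

Derivation:
Step 0: x=[4.0000 7.0000] v=[0.0000 2.0000]
Step 1: x=[3.9900 7.2000] v=[-0.1000 2.0000]
Step 2: x=[3.9722 7.3979] v=[-0.1780 1.9790]
Step 3: x=[3.9489 7.5915] v=[-0.2327 1.9364]
Step 4: x=[3.9226 7.7787] v=[-0.2633 1.8721]
Step 5: x=[3.8956 7.9574] v=[-0.2700 1.7865]
Step 6: x=[3.8703 8.1254] v=[-0.2534 1.6803]
Max displacement = 2.1254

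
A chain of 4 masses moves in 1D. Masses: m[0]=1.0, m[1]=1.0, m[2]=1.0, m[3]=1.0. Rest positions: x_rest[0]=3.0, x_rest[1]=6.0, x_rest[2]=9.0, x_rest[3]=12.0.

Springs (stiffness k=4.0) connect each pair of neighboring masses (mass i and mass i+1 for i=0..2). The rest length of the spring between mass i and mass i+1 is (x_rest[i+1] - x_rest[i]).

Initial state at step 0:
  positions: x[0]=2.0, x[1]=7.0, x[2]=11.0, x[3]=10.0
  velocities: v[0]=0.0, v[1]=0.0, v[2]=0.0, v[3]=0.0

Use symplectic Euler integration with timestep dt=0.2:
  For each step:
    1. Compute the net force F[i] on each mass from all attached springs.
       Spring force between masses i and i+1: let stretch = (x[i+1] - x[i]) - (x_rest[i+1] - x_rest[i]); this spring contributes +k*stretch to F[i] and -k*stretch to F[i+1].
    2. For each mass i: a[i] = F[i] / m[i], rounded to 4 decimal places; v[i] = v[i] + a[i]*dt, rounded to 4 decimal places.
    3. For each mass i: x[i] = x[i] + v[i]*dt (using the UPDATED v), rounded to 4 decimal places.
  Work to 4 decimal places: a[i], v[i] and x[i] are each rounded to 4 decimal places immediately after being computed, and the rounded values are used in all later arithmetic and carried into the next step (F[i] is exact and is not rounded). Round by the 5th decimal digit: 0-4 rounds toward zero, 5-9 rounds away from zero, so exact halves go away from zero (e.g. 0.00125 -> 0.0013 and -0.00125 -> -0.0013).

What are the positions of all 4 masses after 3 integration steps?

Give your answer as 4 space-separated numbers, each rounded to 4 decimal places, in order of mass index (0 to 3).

Answer: 3.5442 5.9612 7.7165 12.7781

Derivation:
Step 0: x=[2.0000 7.0000 11.0000 10.0000] v=[0.0000 0.0000 0.0000 0.0000]
Step 1: x=[2.3200 6.8400 10.2000 10.6400] v=[1.6000 -0.8000 -4.0000 3.2000]
Step 2: x=[2.8832 6.4944 8.9328 11.6896] v=[2.8160 -1.7280 -6.3360 5.2480]
Step 3: x=[3.5442 5.9612 7.7165 12.7781] v=[3.3050 -2.6662 -6.0813 5.4426]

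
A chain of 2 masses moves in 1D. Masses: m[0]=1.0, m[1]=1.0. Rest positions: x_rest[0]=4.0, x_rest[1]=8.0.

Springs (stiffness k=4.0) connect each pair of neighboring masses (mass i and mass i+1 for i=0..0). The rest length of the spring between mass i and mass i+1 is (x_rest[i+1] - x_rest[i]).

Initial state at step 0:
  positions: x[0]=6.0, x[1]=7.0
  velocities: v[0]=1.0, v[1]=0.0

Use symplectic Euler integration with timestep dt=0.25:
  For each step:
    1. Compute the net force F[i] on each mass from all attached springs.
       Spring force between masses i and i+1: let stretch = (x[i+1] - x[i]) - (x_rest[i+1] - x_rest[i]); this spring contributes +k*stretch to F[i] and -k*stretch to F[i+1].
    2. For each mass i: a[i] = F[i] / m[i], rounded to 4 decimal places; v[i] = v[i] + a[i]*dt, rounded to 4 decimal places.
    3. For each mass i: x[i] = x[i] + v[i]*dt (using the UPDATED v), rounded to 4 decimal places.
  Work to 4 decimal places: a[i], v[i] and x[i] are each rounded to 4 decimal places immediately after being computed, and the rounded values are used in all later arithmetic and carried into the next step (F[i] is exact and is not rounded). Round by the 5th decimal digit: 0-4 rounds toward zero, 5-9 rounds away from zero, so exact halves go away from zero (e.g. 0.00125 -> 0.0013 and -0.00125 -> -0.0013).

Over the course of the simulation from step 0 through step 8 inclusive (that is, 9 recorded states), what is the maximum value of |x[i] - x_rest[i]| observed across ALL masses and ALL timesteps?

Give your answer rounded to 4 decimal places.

Step 0: x=[6.0000 7.0000] v=[1.0000 0.0000]
Step 1: x=[5.5000 7.7500] v=[-2.0000 3.0000]
Step 2: x=[4.5625 8.9375] v=[-3.7500 4.7500]
Step 3: x=[3.7188 10.0313] v=[-3.3750 4.3750]
Step 4: x=[3.4532 10.5469] v=[-1.0625 2.0625]
Step 5: x=[3.9610 10.2891] v=[2.0312 -1.0312]
Step 6: x=[5.0508 9.4493] v=[4.3593 -3.3593]
Step 7: x=[6.2403 8.5099] v=[4.7578 -3.7578]
Step 8: x=[6.9972 8.0031] v=[3.0274 -2.0274]
Max displacement = 2.9972

Answer: 2.9972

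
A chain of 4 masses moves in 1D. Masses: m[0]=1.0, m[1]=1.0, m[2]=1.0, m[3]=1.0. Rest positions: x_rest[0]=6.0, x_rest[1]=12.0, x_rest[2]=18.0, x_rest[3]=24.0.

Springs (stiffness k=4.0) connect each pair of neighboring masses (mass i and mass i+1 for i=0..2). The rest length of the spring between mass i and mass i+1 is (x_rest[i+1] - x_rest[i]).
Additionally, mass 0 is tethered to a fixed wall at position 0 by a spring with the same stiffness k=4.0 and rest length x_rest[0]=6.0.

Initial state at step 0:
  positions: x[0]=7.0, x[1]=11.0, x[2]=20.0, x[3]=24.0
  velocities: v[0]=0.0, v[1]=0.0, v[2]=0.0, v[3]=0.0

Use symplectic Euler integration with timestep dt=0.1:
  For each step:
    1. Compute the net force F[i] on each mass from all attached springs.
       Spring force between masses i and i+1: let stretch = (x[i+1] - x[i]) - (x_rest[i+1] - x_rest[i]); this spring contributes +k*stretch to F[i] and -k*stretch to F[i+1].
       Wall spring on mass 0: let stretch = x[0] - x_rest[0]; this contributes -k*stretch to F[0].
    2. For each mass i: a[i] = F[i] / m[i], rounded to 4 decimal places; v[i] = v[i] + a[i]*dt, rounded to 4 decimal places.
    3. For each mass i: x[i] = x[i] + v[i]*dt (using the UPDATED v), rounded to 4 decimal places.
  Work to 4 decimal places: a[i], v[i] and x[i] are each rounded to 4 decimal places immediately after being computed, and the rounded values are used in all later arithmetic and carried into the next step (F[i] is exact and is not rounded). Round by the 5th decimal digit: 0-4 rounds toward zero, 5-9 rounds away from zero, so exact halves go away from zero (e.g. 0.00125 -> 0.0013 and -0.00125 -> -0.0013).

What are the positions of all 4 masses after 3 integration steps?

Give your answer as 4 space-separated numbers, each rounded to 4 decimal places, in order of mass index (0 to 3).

Answer: 6.3654 12.0601 18.9322 24.4255

Derivation:
Step 0: x=[7.0000 11.0000 20.0000 24.0000] v=[0.0000 0.0000 0.0000 0.0000]
Step 1: x=[6.8800 11.2000 19.8000 24.0800] v=[-1.2000 2.0000 -2.0000 0.8000]
Step 2: x=[6.6576 11.5712 19.4272 24.2288] v=[-2.2240 3.7120 -3.7280 1.4880]
Step 3: x=[6.3654 12.0601 18.9322 24.4255] v=[-2.9216 4.8890 -4.9498 1.9674]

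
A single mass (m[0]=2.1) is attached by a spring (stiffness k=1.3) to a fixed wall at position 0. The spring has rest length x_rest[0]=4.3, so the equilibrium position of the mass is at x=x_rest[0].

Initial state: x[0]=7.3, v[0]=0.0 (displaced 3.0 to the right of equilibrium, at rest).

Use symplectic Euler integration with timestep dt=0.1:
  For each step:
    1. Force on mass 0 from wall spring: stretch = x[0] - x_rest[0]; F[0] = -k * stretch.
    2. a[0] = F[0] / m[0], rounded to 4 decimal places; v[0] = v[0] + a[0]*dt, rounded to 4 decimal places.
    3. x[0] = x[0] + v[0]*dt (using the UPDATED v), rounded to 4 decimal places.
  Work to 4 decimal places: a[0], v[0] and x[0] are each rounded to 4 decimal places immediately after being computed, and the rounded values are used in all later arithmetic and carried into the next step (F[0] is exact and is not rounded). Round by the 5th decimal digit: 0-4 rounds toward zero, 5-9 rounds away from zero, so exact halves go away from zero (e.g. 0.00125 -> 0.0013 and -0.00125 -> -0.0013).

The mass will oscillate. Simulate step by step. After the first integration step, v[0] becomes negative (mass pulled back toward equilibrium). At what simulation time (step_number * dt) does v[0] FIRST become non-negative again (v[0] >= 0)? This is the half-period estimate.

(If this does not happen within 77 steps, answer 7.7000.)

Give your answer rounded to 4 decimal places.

Answer: 4.0000

Derivation:
Step 0: x=[7.3000] v=[0.0000]
Step 1: x=[7.2814] v=[-0.1857]
Step 2: x=[7.2444] v=[-0.3703]
Step 3: x=[7.1891] v=[-0.5526]
Step 4: x=[7.1160] v=[-0.7315]
Step 5: x=[7.0254] v=[-0.9058]
Step 6: x=[6.9180] v=[-1.0745]
Step 7: x=[6.7943] v=[-1.2366]
Step 8: x=[6.6552] v=[-1.3910]
Step 9: x=[6.5015] v=[-1.5368]
Step 10: x=[6.3342] v=[-1.6731]
Step 11: x=[6.1543] v=[-1.7990]
Step 12: x=[5.9629] v=[-1.9138]
Step 13: x=[5.7612] v=[-2.0167]
Step 14: x=[5.5505] v=[-2.1072]
Step 15: x=[5.3320] v=[-2.1846]
Step 16: x=[5.1072] v=[-2.2485]
Step 17: x=[4.8774] v=[-2.2985]
Step 18: x=[4.6440] v=[-2.3342]
Step 19: x=[4.4085] v=[-2.3555]
Step 20: x=[4.1723] v=[-2.3622]
Step 21: x=[3.9369] v=[-2.3543]
Step 22: x=[3.7037] v=[-2.3318]
Step 23: x=[3.4742] v=[-2.2949]
Step 24: x=[3.2498] v=[-2.2438]
Step 25: x=[3.0319] v=[-2.1788]
Step 26: x=[2.8219] v=[-2.1003]
Step 27: x=[2.6210] v=[-2.0088]
Step 28: x=[2.4305] v=[-1.9049]
Step 29: x=[2.2516] v=[-1.7892]
Step 30: x=[2.0854] v=[-1.6624]
Step 31: x=[1.9329] v=[-1.5253]
Step 32: x=[1.7950] v=[-1.3788]
Step 33: x=[1.6726] v=[-1.2237]
Step 34: x=[1.5665] v=[-1.0611]
Step 35: x=[1.4773] v=[-0.8919]
Step 36: x=[1.4056] v=[-0.7172]
Step 37: x=[1.3518] v=[-0.5380]
Step 38: x=[1.3163] v=[-0.3555]
Step 39: x=[1.2992] v=[-0.1708]
Step 40: x=[1.3007] v=[0.0150]
First v>=0 after going negative at step 40, time=4.0000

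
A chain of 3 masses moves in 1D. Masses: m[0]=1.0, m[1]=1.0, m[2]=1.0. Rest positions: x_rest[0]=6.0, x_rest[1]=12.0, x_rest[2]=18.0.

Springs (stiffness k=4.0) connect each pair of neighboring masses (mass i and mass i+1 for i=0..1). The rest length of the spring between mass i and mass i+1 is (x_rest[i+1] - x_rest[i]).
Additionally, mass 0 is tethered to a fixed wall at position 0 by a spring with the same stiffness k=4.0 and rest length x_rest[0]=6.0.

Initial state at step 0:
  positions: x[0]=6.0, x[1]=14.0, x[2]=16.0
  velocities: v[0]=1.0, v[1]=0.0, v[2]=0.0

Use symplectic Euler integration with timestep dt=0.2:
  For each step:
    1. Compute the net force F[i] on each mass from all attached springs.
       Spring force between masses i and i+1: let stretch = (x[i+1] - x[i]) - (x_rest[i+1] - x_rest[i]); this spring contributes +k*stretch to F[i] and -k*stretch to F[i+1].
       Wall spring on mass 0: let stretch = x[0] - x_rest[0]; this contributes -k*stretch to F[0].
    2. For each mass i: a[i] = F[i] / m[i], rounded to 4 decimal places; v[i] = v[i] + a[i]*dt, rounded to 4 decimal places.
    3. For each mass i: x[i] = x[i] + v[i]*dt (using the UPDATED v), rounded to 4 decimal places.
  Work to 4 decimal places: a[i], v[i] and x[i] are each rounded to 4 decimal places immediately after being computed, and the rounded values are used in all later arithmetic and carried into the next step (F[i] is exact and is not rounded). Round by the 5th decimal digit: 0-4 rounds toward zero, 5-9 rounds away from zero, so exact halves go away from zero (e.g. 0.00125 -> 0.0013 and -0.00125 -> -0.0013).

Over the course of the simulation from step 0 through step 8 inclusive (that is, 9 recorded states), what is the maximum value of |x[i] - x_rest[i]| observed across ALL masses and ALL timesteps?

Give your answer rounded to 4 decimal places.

Answer: 2.1929

Derivation:
Step 0: x=[6.0000 14.0000 16.0000] v=[1.0000 0.0000 0.0000]
Step 1: x=[6.5200 13.0400 16.6400] v=[2.6000 -4.8000 3.2000]
Step 2: x=[7.0400 11.6128 17.6640] v=[2.6000 -7.1360 5.1200]
Step 3: x=[7.1652 10.4221 18.6798] v=[0.6262 -5.9533 5.0790]
Step 4: x=[6.6651 10.0316 19.3344] v=[-2.5004 -1.9527 3.2728]
Step 5: x=[5.6372 10.5909 19.4605] v=[-5.1393 2.7963 0.6306]
Step 6: x=[4.5000 11.7767 19.1275] v=[-5.6861 5.9290 -1.6651]
Step 7: x=[3.8071 12.9744 18.5784] v=[-3.4647 5.9883 -2.7457]
Step 8: x=[3.9718 13.6019 18.0926] v=[0.8235 3.1377 -2.4289]
Max displacement = 2.1929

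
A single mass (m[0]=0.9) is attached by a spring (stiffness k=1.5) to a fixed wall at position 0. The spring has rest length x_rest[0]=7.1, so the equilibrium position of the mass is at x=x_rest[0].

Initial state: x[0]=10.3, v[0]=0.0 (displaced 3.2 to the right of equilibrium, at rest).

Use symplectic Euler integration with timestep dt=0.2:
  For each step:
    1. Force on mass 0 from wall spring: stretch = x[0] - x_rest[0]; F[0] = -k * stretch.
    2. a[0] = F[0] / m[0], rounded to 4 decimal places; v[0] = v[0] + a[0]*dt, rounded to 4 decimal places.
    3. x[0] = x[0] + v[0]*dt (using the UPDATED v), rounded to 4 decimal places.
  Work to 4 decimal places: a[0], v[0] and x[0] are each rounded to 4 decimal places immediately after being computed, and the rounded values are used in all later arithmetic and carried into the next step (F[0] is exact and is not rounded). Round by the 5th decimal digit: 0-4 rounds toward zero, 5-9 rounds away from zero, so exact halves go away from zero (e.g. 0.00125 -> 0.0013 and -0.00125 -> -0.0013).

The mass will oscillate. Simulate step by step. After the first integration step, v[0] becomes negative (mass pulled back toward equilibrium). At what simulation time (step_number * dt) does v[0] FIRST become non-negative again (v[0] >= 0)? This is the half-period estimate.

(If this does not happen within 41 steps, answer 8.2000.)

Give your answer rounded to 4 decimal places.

Step 0: x=[10.3000] v=[0.0000]
Step 1: x=[10.0867] v=[-1.0667]
Step 2: x=[9.6742] v=[-2.0623]
Step 3: x=[9.0901] v=[-2.9204]
Step 4: x=[8.3733] v=[-3.5838]
Step 5: x=[7.5717] v=[-4.0082]
Step 6: x=[6.7386] v=[-4.1654]
Step 7: x=[5.9296] v=[-4.0449]
Step 8: x=[5.1986] v=[-3.6548]
Step 9: x=[4.5944] v=[-3.0210]
Step 10: x=[4.1572] v=[-2.1858]
Step 11: x=[3.9162] v=[-1.2049]
Step 12: x=[3.8875] v=[-0.1436]
Step 13: x=[4.0729] v=[0.9272]
First v>=0 after going negative at step 13, time=2.6000

Answer: 2.6000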